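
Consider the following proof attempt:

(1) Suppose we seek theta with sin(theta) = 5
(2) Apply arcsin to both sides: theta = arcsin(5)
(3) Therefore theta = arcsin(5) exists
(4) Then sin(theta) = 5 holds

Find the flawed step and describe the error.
Step 2: Apply arcsin to both sides: theta = arcsin(5)

Step 2 applies arcsin to 5. However, arcsin(x) is only defined for x in [-1, 1] because sin(theta) can only produce values in that range. Since |5| > 1, arcsin(5) is undefined. There is no angle whose sine equals 5.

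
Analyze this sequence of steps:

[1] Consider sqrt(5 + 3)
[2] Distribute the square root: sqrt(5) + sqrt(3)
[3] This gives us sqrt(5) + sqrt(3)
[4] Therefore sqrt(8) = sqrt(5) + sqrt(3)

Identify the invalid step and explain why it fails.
Step 2: Distribute the square root: sqrt(5) + sqrt(3)

Step 2 incorrectly 'distributes' the square root over addition. The square root function does not distribute: sqrt(a + b) ≠ sqrt(a) + sqrt(b). In fact, sqrt(5 + 3) = sqrt(8) ≈ 2.8284, while sqrt(5) + sqrt(3) ≈ 3.9681.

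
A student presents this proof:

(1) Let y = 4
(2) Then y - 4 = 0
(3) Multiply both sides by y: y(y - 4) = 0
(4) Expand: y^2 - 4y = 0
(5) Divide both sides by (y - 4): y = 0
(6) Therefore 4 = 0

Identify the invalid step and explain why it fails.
Step 5: Divide both sides by (y - 4): y = 0

Step 5 divides both sides by (y - 4). However, since y = 4, we have (y - 4) = 0. Division by zero is undefined, making this step invalid.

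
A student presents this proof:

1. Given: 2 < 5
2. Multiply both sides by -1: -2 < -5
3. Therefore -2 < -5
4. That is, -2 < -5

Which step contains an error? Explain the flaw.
Step 2: Multiply both sides by -1: -2 < -5

Step 2 multiplies both sides by -1 but fails to reverse the inequality sign. When multiplying (or dividing) an inequality by a negative number, the direction must be reversed. Since 2 < 5, we should get -2 > -5, i.e., -2 > -5.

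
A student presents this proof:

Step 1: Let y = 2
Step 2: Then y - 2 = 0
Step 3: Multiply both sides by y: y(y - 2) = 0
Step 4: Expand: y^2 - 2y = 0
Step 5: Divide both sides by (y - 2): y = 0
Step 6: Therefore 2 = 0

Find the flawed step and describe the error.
Step 5: Divide both sides by (y - 2): y = 0

Step 5 divides both sides by (y - 2). However, since y = 2, we have (y - 2) = 0. Division by zero is undefined, making this step invalid.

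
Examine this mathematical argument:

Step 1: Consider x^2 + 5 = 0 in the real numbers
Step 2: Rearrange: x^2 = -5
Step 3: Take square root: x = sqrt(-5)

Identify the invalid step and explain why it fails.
Step 3: Take square root: x = sqrt(-5)

Step 3 takes the square root of -5, which is negative. In the real number system, the square root of a negative number is undefined. The equation x^2 + 5 = 0 has no real solutions. Square roots of negative numbers only exist in the complex numbers.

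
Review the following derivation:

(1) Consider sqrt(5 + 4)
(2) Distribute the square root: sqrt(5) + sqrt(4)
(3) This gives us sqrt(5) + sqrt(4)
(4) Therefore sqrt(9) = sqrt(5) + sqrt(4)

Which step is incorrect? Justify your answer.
Step 2: Distribute the square root: sqrt(5) + sqrt(4)

Step 2 incorrectly 'distributes' the square root over addition. The square root function does not distribute: sqrt(a + b) ≠ sqrt(a) + sqrt(b). In fact, sqrt(5 + 4) = sqrt(9) ≈ 3.0000, while sqrt(5) + sqrt(4) ≈ 4.2361.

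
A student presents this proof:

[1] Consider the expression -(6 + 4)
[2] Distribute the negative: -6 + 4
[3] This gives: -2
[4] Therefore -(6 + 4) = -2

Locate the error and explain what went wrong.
Step 2: Distribute the negative: -6 + 4

Step 2 incorrectly distributes the negative sign. The correct distribution is -(6 + 4) = -6 - 4 = -10. The negative must be applied to both terms, not just the first. The error treats -(6 + 4) as -6 + 4, which equals -2 instead of -10.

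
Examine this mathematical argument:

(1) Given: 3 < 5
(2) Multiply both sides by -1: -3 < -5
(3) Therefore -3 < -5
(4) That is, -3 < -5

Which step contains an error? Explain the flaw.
Step 2: Multiply both sides by -1: -3 < -5

Step 2 multiplies both sides by -1 but fails to reverse the inequality sign. When multiplying (or dividing) an inequality by a negative number, the direction must be reversed. Since 3 < 5, we should get -3 > -5, i.e., -3 > -5.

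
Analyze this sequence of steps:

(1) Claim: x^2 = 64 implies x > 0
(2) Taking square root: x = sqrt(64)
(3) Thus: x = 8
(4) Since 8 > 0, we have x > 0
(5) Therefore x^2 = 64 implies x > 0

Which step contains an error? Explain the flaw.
Step 2: Taking square root: x = sqrt(64)

Step 2 takes the square root and assumes the positive root only. The equation x^2 = 64 actually has two solutions: x = 8 and x = -8. The proof silently assumes x > 0 without justification, then uses this assumption to conclude x > 0, which is circular. The counterexample x = -8 shows the claim is false.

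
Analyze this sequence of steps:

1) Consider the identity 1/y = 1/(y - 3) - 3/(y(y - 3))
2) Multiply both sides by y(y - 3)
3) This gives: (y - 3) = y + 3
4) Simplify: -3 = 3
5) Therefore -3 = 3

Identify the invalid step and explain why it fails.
Step 3: This gives: (y - 3) = y + 3

Step 3 makes a sign error when clearing denominators. Multiplying -3/(y(y - 3)) by y(y - 3) gives -3, not +3. The correct result is (y - 3) = y - 3, which is trivially true, not (y - 3) = y + 3. (Step 1 is a valid identity: 1/(y - 3) - 3/(y(y - 3)) = (y - 3)/(y(y - 3)) = 1/y.)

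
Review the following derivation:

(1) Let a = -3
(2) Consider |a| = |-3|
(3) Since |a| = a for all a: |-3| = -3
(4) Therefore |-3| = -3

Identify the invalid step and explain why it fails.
Step 3: Since |a| = a for all a: |-3| = -3

Step 3 incorrectly states that |a| = a for all a. The correct definition is |a| = a when a >= 0, and |a| = -a when a < 0. Since -3 < 0, we have |-3| = -(-3) = 3, not -3.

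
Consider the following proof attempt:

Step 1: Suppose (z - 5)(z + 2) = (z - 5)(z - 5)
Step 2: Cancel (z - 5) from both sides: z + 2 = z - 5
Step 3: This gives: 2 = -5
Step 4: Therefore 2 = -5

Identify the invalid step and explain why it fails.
Step 2: Cancel (z - 5) from both sides: z + 2 = z - 5

Step 2 cancels (z - 5) from both sides. This is only valid if (z - 5) ≠ 0, i.e., z ≠ 5. When z = 5, both sides equal zero regardless of the other factors. The correct approach requires considering z = 5 as a separate case.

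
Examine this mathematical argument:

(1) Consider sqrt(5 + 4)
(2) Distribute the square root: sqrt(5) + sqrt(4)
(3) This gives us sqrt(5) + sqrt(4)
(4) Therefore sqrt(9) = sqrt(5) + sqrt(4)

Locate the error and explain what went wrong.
Step 2: Distribute the square root: sqrt(5) + sqrt(4)

Step 2 incorrectly 'distributes' the square root over addition. The square root function does not distribute: sqrt(a + b) ≠ sqrt(a) + sqrt(b). In fact, sqrt(5 + 4) = sqrt(9) ≈ 3.0000, while sqrt(5) + sqrt(4) ≈ 4.2361.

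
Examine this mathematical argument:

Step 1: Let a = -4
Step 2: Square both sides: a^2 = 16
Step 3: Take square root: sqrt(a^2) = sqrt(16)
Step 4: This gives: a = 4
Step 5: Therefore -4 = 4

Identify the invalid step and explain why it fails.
Step 4: This gives: a = 4

Step 4 incorrectly states that sqrt(a^2) = a. The correct identity is sqrt(a^2) = |a|. Since a = -4 < 0, we have sqrt(a^2) = |-4| = 4, not a = -4.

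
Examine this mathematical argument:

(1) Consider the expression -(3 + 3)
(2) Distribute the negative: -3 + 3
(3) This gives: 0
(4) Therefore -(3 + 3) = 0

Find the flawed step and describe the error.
Step 2: Distribute the negative: -3 + 3

Step 2 incorrectly distributes the negative sign. The correct distribution is -(3 + 3) = -3 - 3 = -6. The negative must be applied to both terms, not just the first. The error treats -(3 + 3) as -3 + 3, which equals 0 instead of -6.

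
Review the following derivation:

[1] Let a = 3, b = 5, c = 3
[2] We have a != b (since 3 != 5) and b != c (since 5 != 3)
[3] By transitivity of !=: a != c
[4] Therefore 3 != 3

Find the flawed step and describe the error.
Step 3: By transitivity of !=: a != c

Step 3 incorrectly applies transitivity to the '!=' relation. Transitivity states: if a R b and b R c, then a R c. However, '!=' is not transitive. Counterexample: 3 != 5 and 5 != 3, but 3 = 3 (both equal 3). Transitivity holds for relations like <, <=, =, but not for !=.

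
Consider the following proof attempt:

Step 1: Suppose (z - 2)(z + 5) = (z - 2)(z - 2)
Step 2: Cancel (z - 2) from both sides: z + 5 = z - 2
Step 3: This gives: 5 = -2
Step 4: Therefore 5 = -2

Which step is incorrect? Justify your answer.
Step 2: Cancel (z - 2) from both sides: z + 5 = z - 2

Step 2 cancels (z - 2) from both sides. This is only valid if (z - 2) ≠ 0, i.e., z ≠ 2. When z = 2, both sides equal zero regardless of the other factors. The correct approach requires considering z = 2 as a separate case.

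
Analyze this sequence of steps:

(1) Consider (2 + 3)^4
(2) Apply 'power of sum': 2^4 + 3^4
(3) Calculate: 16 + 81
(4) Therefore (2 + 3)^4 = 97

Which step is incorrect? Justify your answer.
Step 2: Apply 'power of sum': 2^4 + 3^4

Step 2 incorrectly applies a non-existent rule '(a+b)^n = a^n + b^n'. This is false in general. The correct expansion uses the binomial theorem. The actual value is (2 + 3)^4 = 5^4 = 625, not 97.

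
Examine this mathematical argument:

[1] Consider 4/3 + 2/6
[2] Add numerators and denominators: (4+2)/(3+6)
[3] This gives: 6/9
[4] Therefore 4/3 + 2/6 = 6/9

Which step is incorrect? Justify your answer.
Step 2: Add numerators and denominators: (4+2)/(3+6)

Step 2 incorrectly adds fractions by separately adding numerators and denominators. This is wrong. The correct method requires a common denominator: 4/3 + 2/6 = (4×6 + 2×3)/(3×6) = 30/18 = 5/3. The method used gives 6/9, which is different.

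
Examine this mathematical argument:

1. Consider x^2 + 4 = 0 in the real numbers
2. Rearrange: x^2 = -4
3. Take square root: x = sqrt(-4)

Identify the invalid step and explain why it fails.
Step 3: Take square root: x = sqrt(-4)

Step 3 takes the square root of -4, which is negative. In the real number system, the square root of a negative number is undefined. The equation x^2 + 4 = 0 has no real solutions. Square roots of negative numbers only exist in the complex numbers.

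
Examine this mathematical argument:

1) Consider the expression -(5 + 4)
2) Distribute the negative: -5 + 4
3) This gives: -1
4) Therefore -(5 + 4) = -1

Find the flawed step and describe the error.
Step 2: Distribute the negative: -5 + 4

Step 2 incorrectly distributes the negative sign. The correct distribution is -(5 + 4) = -5 - 4 = -9. The negative must be applied to both terms, not just the first. The error treats -(5 + 4) as -5 + 4, which equals -1 instead of -9.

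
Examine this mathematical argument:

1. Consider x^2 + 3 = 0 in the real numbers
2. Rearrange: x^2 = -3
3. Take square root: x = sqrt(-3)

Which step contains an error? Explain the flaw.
Step 3: Take square root: x = sqrt(-3)

Step 3 takes the square root of -3, which is negative. In the real number system, the square root of a negative number is undefined. The equation x^2 + 3 = 0 has no real solutions. Square roots of negative numbers only exist in the complex numbers.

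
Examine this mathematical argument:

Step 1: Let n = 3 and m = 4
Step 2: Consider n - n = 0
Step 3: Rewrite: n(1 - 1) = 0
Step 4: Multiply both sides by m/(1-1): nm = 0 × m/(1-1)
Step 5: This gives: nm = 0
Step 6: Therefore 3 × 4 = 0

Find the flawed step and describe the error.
Step 4: Multiply both sides by m/(1-1): nm = 0 × m/(1-1)

Step 4 multiplies both sides by m/(1-1). However, 1-1 = 0, so this is multiplication by m/0, which is undefined. We cannot multiply by an undefined expression.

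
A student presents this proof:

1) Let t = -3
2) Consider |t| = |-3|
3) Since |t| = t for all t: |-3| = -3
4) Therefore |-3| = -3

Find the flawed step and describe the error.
Step 3: Since |t| = t for all t: |-3| = -3

Step 3 incorrectly states that |t| = t for all t. The correct definition is |t| = t when t >= 0, and |t| = -t when t < 0. Since -3 < 0, we have |-3| = -(-3) = 3, not -3.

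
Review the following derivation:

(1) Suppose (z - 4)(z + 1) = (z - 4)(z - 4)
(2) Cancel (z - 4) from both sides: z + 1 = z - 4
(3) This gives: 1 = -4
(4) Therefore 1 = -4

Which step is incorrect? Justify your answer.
Step 2: Cancel (z - 4) from both sides: z + 1 = z - 4

Step 2 cancels (z - 4) from both sides. This is only valid if (z - 4) ≠ 0, i.e., z ≠ 4. When z = 4, both sides equal zero regardless of the other factors. The correct approach requires considering z = 4 as a separate case.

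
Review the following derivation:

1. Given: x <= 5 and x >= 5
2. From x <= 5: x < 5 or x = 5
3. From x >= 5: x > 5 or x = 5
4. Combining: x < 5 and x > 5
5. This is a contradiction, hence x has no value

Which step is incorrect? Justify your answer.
Step 4: Combining: x < 5 and x > 5

Step 4 incorrectly combines the conditions. From x <= 5 and x >= 5, the intersection is x = 5. The error treats the 'or' cases as 'and' requirements. The correct conclusion is that x = 5 is the unique solution, not that no solution exists.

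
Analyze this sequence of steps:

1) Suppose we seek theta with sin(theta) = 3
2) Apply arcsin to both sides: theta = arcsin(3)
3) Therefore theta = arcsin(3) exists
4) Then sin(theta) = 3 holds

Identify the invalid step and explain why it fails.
Step 2: Apply arcsin to both sides: theta = arcsin(3)

Step 2 applies arcsin to 3. However, arcsin(x) is only defined for x in [-1, 1] because sin(theta) can only produce values in that range. Since |3| > 1, arcsin(3) is undefined. There is no angle whose sine equals 3.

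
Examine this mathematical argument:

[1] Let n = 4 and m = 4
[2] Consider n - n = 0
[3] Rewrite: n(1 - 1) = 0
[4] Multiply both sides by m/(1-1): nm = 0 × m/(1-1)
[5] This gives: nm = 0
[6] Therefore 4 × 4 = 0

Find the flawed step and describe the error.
Step 4: Multiply both sides by m/(1-1): nm = 0 × m/(1-1)

Step 4 multiplies both sides by m/(1-1). However, 1-1 = 0, so this is multiplication by m/0, which is undefined. We cannot multiply by an undefined expression.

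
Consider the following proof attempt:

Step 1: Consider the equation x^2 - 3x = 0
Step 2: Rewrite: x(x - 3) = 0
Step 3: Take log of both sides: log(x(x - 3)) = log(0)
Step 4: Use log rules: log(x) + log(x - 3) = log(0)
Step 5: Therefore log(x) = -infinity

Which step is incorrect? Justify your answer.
Step 3: Take log of both sides: log(x(x - 3)) = log(0)

Step 3 takes the logarithm of both sides, resulting in log(0) on the right side. The logarithm is only defined for positive numbers; log(0) is undefined (approaches negative infinity). This operation is invalid.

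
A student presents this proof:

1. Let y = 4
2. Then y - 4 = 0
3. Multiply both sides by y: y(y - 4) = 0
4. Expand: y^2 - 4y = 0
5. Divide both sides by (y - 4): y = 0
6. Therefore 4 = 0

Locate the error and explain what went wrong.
Step 5: Divide both sides by (y - 4): y = 0

Step 5 divides both sides by (y - 4). However, since y = 4, we have (y - 4) = 0. Division by zero is undefined, making this step invalid.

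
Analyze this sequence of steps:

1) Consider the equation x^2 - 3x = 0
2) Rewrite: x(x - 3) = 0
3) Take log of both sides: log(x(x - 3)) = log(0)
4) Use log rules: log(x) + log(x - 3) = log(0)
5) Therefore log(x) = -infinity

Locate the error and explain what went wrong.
Step 3: Take log of both sides: log(x(x - 3)) = log(0)

Step 3 takes the logarithm of both sides, resulting in log(0) on the right side. The logarithm is only defined for positive numbers; log(0) is undefined (approaches negative infinity). This operation is invalid.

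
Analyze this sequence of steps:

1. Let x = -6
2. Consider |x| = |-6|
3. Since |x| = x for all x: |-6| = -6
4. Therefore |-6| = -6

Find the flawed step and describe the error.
Step 3: Since |x| = x for all x: |-6| = -6

Step 3 incorrectly states that |x| = x for all x. The correct definition is |x| = x when x >= 0, and |x| = -x when x < 0. Since -6 < 0, we have |-6| = -(-6) = 6, not -6.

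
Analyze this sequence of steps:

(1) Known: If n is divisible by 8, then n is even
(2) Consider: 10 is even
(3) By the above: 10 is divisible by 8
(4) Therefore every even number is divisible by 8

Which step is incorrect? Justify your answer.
Step 3: By the above: 10 is divisible by 8

Step 3 commits the fallacy of affirming the consequent. The known fact 'divisible by 8 → even' does NOT imply 'even → divisible by 8'. That would be the converse, which is false. For example, 10 is even but 10 ÷ 8 = 1.25, which is not an integer.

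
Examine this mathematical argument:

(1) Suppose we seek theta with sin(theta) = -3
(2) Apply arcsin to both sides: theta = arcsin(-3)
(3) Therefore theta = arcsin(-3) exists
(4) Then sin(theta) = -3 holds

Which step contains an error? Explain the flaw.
Step 2: Apply arcsin to both sides: theta = arcsin(-3)

Step 2 applies arcsin to -3. However, arcsin(x) is only defined for x in [-1, 1] because sin(theta) can only produce values in that range. Since |-3| > 1, arcsin(-3) is undefined. There is no angle whose sine equals -3.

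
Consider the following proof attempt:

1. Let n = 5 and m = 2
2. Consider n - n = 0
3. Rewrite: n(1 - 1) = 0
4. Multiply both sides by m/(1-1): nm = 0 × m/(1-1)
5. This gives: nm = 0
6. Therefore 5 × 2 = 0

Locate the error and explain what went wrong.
Step 4: Multiply both sides by m/(1-1): nm = 0 × m/(1-1)

Step 4 multiplies both sides by m/(1-1). However, 1-1 = 0, so this is multiplication by m/0, which is undefined. We cannot multiply by an undefined expression.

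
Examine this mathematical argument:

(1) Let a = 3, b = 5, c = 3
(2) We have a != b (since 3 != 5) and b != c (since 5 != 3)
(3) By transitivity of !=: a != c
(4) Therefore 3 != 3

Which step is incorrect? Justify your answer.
Step 3: By transitivity of !=: a != c

Step 3 incorrectly applies transitivity to the '!=' relation. Transitivity states: if a R b and b R c, then a R c. However, '!=' is not transitive. Counterexample: 3 != 5 and 5 != 3, but 3 = 3 (both equal 3). Transitivity holds for relations like <, <=, =, but not for !=.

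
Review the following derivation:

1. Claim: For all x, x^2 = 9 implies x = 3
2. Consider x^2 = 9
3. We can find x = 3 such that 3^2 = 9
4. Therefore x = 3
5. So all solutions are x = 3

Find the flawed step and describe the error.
Step 4: Therefore x = 3

Step 4 incorrectly concludes that x = 3 is the only solution. The proof shows that x = 3 is A solution (existence), but does not show it is the ONLY solution (uniqueness). In fact, x = -3 is also a solution since (-3)^2 = 9. Finding one solution doesn't prove there are no others.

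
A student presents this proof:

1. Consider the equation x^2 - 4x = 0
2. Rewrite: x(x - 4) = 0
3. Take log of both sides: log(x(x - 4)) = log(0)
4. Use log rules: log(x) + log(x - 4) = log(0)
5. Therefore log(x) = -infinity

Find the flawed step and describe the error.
Step 3: Take log of both sides: log(x(x - 4)) = log(0)

Step 3 takes the logarithm of both sides, resulting in log(0) on the right side. The logarithm is only defined for positive numbers; log(0) is undefined (approaches negative infinity). This operation is invalid.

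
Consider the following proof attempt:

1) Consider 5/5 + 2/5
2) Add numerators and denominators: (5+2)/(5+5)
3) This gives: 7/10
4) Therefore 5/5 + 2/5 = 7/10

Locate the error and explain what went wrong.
Step 2: Add numerators and denominators: (5+2)/(5+5)

Step 2 incorrectly adds fractions by separately adding numerators and denominators. This is wrong. The correct method requires a common denominator: 5/5 + 2/5 = (5×5 + 2×5)/(5×5) = 35/25 = 7/5. The method used gives 7/10, which is different.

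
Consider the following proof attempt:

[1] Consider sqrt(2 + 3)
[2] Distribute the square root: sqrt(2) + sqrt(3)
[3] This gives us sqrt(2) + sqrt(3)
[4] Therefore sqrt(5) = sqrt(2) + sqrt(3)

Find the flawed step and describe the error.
Step 2: Distribute the square root: sqrt(2) + sqrt(3)

Step 2 incorrectly 'distributes' the square root over addition. The square root function does not distribute: sqrt(a + b) ≠ sqrt(a) + sqrt(b). In fact, sqrt(2 + 3) = sqrt(5) ≈ 2.2361, while sqrt(2) + sqrt(3) ≈ 3.1463.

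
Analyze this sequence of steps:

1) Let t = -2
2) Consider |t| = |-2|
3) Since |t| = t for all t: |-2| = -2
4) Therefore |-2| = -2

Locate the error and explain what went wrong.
Step 3: Since |t| = t for all t: |-2| = -2

Step 3 incorrectly states that |t| = t for all t. The correct definition is |t| = t when t >= 0, and |t| = -t when t < 0. Since -2 < 0, we have |-2| = -(-2) = 2, not -2.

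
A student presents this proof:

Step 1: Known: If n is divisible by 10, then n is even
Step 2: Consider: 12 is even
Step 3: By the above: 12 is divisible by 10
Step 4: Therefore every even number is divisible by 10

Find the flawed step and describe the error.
Step 3: By the above: 12 is divisible by 10

Step 3 commits the fallacy of affirming the consequent. The known fact 'divisible by 10 → even' does NOT imply 'even → divisible by 10'. That would be the converse, which is false. For example, 12 is even but 12 ÷ 10 = 1.20, which is not an integer.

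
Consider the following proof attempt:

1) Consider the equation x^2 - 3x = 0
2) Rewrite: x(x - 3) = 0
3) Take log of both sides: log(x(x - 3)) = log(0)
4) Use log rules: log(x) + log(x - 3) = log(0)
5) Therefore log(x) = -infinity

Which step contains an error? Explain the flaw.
Step 3: Take log of both sides: log(x(x - 3)) = log(0)

Step 3 takes the logarithm of both sides, resulting in log(0) on the right side. The logarithm is only defined for positive numbers; log(0) is undefined (approaches negative infinity). This operation is invalid.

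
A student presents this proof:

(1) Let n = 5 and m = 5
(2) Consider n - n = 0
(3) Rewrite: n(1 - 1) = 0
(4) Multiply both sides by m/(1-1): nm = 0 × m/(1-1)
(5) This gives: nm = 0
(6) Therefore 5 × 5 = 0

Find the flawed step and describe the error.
Step 4: Multiply both sides by m/(1-1): nm = 0 × m/(1-1)

Step 4 multiplies both sides by m/(1-1). However, 1-1 = 0, so this is multiplication by m/0, which is undefined. We cannot multiply by an undefined expression.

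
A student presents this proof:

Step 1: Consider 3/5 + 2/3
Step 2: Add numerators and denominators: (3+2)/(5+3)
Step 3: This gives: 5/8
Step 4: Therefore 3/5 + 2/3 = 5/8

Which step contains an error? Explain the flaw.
Step 2: Add numerators and denominators: (3+2)/(5+3)

Step 2 incorrectly adds fractions by separately adding numerators and denominators. This is wrong. The correct method requires a common denominator: 3/5 + 2/3 = (3×3 + 2×5)/(5×3) = 19/15 = 19/15. The method used gives 5/8, which is different.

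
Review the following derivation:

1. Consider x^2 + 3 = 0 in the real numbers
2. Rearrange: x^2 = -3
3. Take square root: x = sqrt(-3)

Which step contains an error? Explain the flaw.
Step 3: Take square root: x = sqrt(-3)

Step 3 takes the square root of -3, which is negative. In the real number system, the square root of a negative number is undefined. The equation x^2 + 3 = 0 has no real solutions. Square roots of negative numbers only exist in the complex numbers.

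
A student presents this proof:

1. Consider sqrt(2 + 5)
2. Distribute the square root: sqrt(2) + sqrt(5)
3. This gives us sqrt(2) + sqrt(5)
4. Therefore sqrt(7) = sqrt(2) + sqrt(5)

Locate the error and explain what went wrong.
Step 2: Distribute the square root: sqrt(2) + sqrt(5)

Step 2 incorrectly 'distributes' the square root over addition. The square root function does not distribute: sqrt(a + b) ≠ sqrt(a) + sqrt(b). In fact, sqrt(2 + 5) = sqrt(7) ≈ 2.6458, while sqrt(2) + sqrt(5) ≈ 3.6503.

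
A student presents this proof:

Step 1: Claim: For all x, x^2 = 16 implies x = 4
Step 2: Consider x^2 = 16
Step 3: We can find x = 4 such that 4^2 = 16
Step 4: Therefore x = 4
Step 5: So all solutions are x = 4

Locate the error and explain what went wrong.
Step 4: Therefore x = 4

Step 4 incorrectly concludes that x = 4 is the only solution. The proof shows that x = 4 is A solution (existence), but does not show it is the ONLY solution (uniqueness). In fact, x = -4 is also a solution since (-4)^2 = 16. Finding one solution doesn't prove there are no others.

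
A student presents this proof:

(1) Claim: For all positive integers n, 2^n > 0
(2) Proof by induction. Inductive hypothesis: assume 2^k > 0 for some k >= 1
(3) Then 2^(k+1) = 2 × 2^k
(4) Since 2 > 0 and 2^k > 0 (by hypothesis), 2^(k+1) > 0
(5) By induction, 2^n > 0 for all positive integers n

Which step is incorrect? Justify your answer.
Step 5: By induction, 2^n > 0 for all positive integers n

Step 5 concludes the proof by induction, but no base case was ever established. A valid induction proof requires: (1) a base case proving 2^1 > 0, and (2) an inductive step showing IF 2^k > 0 THEN 2^(k+1) > 0. Steps 2-4 correctly establish the inductive step, but without the base case the conclusion in step 5 does not follow.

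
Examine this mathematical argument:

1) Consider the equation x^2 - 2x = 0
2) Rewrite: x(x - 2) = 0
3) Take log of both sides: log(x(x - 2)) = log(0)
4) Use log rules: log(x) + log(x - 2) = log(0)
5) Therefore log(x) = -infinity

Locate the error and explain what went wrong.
Step 3: Take log of both sides: log(x(x - 2)) = log(0)

Step 3 takes the logarithm of both sides, resulting in log(0) on the right side. The logarithm is only defined for positive numbers; log(0) is undefined (approaches negative infinity). This operation is invalid.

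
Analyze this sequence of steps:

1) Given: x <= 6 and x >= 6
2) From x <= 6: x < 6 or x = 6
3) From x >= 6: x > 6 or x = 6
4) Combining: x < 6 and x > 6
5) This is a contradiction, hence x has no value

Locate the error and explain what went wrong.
Step 4: Combining: x < 6 and x > 6

Step 4 incorrectly combines the conditions. From x <= 6 and x >= 6, the intersection is x = 6. The error treats the 'or' cases as 'and' requirements. The correct conclusion is that x = 6 is the unique solution, not that no solution exists.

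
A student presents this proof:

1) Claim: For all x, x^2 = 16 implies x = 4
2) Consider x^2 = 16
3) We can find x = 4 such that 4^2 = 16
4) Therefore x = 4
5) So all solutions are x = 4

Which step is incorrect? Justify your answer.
Step 4: Therefore x = 4

Step 4 incorrectly concludes that x = 4 is the only solution. The proof shows that x = 4 is A solution (existence), but does not show it is the ONLY solution (uniqueness). In fact, x = -4 is also a solution since (-4)^2 = 16. Finding one solution doesn't prove there are no others.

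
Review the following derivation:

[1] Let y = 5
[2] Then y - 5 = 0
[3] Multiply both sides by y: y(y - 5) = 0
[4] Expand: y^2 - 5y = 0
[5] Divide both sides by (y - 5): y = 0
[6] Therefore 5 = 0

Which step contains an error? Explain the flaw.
Step 5: Divide both sides by (y - 5): y = 0

Step 5 divides both sides by (y - 5). However, since y = 5, we have (y - 5) = 0. Division by zero is undefined, making this step invalid.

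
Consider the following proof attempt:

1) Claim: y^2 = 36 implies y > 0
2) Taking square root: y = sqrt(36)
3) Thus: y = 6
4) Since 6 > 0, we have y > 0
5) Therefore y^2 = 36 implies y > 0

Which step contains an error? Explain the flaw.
Step 2: Taking square root: y = sqrt(36)

Step 2 takes the square root and assumes the positive root only. The equation y^2 = 36 actually has two solutions: y = 6 and y = -6. The proof silently assumes y > 0 without justification, then uses this assumption to conclude y > 0, which is circular. The counterexample y = -6 shows the claim is false.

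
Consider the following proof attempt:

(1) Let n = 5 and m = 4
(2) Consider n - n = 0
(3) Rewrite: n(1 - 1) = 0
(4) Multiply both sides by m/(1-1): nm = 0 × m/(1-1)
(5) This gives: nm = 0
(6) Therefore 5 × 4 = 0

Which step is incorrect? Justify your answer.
Step 4: Multiply both sides by m/(1-1): nm = 0 × m/(1-1)

Step 4 multiplies both sides by m/(1-1). However, 1-1 = 0, so this is multiplication by m/0, which is undefined. We cannot multiply by an undefined expression.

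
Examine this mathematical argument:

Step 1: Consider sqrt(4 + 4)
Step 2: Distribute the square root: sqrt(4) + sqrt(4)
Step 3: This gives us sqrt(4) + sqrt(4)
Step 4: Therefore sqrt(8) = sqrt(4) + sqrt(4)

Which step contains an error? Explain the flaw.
Step 2: Distribute the square root: sqrt(4) + sqrt(4)

Step 2 incorrectly 'distributes' the square root over addition. The square root function does not distribute: sqrt(a + b) ≠ sqrt(a) + sqrt(b). In fact, sqrt(4 + 4) = sqrt(8) ≈ 2.8284, while sqrt(4) + sqrt(4) ≈ 4.0000.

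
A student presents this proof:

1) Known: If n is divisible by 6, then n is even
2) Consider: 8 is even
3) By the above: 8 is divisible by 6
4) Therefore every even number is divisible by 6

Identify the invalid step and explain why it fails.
Step 3: By the above: 8 is divisible by 6

Step 3 commits the fallacy of affirming the consequent. The known fact 'divisible by 6 → even' does NOT imply 'even → divisible by 6'. That would be the converse, which is false. For example, 8 is even but 8 ÷ 6 = 1.33, which is not an integer.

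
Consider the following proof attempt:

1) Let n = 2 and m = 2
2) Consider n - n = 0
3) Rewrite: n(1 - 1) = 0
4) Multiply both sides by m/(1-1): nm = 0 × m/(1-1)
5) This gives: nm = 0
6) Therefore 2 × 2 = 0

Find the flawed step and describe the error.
Step 4: Multiply both sides by m/(1-1): nm = 0 × m/(1-1)

Step 4 multiplies both sides by m/(1-1). However, 1-1 = 0, so this is multiplication by m/0, which is undefined. We cannot multiply by an undefined expression.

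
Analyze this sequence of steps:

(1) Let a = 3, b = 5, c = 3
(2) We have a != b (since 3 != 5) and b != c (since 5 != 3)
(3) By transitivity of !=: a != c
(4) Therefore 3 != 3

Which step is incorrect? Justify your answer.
Step 3: By transitivity of !=: a != c

Step 3 incorrectly applies transitivity to the '!=' relation. Transitivity states: if a R b and b R c, then a R c. However, '!=' is not transitive. Counterexample: 3 != 5 and 5 != 3, but 3 = 3 (both equal 3). Transitivity holds for relations like <, <=, =, but not for !=.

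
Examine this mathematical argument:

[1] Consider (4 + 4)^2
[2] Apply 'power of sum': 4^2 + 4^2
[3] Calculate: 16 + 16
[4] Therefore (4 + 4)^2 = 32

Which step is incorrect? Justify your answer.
Step 2: Apply 'power of sum': 4^2 + 4^2

Step 2 incorrectly applies a non-existent rule '(a+b)^n = a^n + b^n'. This is false in general. The correct expansion uses the binomial theorem. The actual value is (4 + 4)^2 = 8^2 = 64, not 32.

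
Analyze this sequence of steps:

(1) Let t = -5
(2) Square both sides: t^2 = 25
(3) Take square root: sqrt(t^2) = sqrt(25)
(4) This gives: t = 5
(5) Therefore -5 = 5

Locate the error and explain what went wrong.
Step 4: This gives: t = 5

Step 4 incorrectly states that sqrt(t^2) = t. The correct identity is sqrt(t^2) = |t|. Since t = -5 < 0, we have sqrt(t^2) = |-5| = 5, not t = -5.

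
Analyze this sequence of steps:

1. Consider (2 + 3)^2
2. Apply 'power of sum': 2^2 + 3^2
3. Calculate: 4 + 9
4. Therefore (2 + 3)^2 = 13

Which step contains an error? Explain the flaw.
Step 2: Apply 'power of sum': 2^2 + 3^2

Step 2 incorrectly applies a non-existent rule '(a+b)^n = a^n + b^n'. This is false in general. The correct expansion uses the binomial theorem. The actual value is (2 + 3)^2 = 5^2 = 25, not 13.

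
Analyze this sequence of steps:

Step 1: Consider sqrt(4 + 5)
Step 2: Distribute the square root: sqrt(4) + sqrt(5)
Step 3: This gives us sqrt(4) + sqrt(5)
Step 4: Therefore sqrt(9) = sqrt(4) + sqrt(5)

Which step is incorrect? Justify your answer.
Step 2: Distribute the square root: sqrt(4) + sqrt(5)

Step 2 incorrectly 'distributes' the square root over addition. The square root function does not distribute: sqrt(a + b) ≠ sqrt(a) + sqrt(b). In fact, sqrt(4 + 5) = sqrt(9) ≈ 3.0000, while sqrt(4) + sqrt(5) ≈ 4.2361.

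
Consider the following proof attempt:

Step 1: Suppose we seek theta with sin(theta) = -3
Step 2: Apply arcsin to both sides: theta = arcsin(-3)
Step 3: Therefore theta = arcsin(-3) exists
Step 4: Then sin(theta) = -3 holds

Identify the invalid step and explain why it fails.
Step 2: Apply arcsin to both sides: theta = arcsin(-3)

Step 2 applies arcsin to -3. However, arcsin(x) is only defined for x in [-1, 1] because sin(theta) can only produce values in that range. Since |-3| > 1, arcsin(-3) is undefined. There is no angle whose sine equals -3.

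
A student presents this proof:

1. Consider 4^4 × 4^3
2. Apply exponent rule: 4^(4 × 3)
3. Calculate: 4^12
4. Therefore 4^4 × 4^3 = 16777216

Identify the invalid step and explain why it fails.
Step 2: Apply exponent rule: 4^(4 × 3)

Step 2 incorrectly states that a^b × a^c = a^(b×c). The correct rule is a^b × a^c = a^(b+c). The actual value is 4^4 × 4^3 = 4^7 = 16384, not 4^12 = 16777216.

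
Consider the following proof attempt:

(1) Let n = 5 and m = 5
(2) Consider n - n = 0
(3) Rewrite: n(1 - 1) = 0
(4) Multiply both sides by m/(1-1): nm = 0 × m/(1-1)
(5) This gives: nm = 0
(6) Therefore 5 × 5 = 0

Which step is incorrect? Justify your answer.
Step 4: Multiply both sides by m/(1-1): nm = 0 × m/(1-1)

Step 4 multiplies both sides by m/(1-1). However, 1-1 = 0, so this is multiplication by m/0, which is undefined. We cannot multiply by an undefined expression.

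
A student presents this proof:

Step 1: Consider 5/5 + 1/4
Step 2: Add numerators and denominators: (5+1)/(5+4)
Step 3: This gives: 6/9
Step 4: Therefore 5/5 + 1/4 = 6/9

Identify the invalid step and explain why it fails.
Step 2: Add numerators and denominators: (5+1)/(5+4)

Step 2 incorrectly adds fractions by separately adding numerators and denominators. This is wrong. The correct method requires a common denominator: 5/5 + 1/4 = (5×4 + 1×5)/(5×4) = 25/20 = 5/4. The method used gives 6/9, which is different.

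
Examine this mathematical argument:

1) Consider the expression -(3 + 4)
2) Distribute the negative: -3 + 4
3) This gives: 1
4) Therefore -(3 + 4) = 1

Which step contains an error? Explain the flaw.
Step 2: Distribute the negative: -3 + 4

Step 2 incorrectly distributes the negative sign. The correct distribution is -(3 + 4) = -3 - 4 = -7. The negative must be applied to both terms, not just the first. The error treats -(3 + 4) as -3 + 4, which equals 1 instead of -7.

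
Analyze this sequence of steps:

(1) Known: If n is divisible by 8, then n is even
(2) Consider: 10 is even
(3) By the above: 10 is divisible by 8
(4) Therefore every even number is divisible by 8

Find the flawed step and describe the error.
Step 3: By the above: 10 is divisible by 8

Step 3 commits the fallacy of affirming the consequent. The known fact 'divisible by 8 → even' does NOT imply 'even → divisible by 8'. That would be the converse, which is false. For example, 10 is even but 10 ÷ 8 = 1.25, which is not an integer.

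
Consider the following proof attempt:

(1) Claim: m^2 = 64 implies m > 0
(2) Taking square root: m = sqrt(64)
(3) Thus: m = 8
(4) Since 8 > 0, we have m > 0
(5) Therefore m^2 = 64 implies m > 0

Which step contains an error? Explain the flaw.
Step 2: Taking square root: m = sqrt(64)

Step 2 takes the square root and assumes the positive root only. The equation m^2 = 64 actually has two solutions: m = 8 and m = -8. The proof silently assumes m > 0 without justification, then uses this assumption to conclude m > 0, which is circular. The counterexample m = -8 shows the claim is false.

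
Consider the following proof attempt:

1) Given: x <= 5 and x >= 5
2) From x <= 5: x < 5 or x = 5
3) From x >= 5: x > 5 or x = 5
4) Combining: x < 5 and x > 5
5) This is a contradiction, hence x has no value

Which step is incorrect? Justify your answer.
Step 4: Combining: x < 5 and x > 5

Step 4 incorrectly combines the conditions. From x <= 5 and x >= 5, the intersection is x = 5. The error treats the 'or' cases as 'and' requirements. The correct conclusion is that x = 5 is the unique solution, not that no solution exists.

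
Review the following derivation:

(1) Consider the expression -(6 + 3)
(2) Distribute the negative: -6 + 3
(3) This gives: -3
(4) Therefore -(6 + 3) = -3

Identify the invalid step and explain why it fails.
Step 2: Distribute the negative: -6 + 3

Step 2 incorrectly distributes the negative sign. The correct distribution is -(6 + 3) = -6 - 3 = -9. The negative must be applied to both terms, not just the first. The error treats -(6 + 3) as -6 + 3, which equals -3 instead of -9.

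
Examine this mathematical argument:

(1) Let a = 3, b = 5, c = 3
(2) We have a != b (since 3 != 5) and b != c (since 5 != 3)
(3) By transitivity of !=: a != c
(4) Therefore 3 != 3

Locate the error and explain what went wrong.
Step 3: By transitivity of !=: a != c

Step 3 incorrectly applies transitivity to the '!=' relation. Transitivity states: if a R b and b R c, then a R c. However, '!=' is not transitive. Counterexample: 3 != 5 and 5 != 3, but 3 = 3 (both equal 3). Transitivity holds for relations like <, <=, =, but not for !=.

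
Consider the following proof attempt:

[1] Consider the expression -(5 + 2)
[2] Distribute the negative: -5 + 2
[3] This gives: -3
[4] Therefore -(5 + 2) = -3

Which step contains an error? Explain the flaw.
Step 2: Distribute the negative: -5 + 2

Step 2 incorrectly distributes the negative sign. The correct distribution is -(5 + 2) = -5 - 2 = -7. The negative must be applied to both terms, not just the first. The error treats -(5 + 2) as -5 + 2, which equals -3 instead of -7.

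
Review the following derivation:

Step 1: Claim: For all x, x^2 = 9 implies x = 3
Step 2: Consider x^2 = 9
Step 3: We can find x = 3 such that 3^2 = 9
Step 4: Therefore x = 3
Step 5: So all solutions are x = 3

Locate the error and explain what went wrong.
Step 4: Therefore x = 3

Step 4 incorrectly concludes that x = 3 is the only solution. The proof shows that x = 3 is A solution (existence), but does not show it is the ONLY solution (uniqueness). In fact, x = -3 is also a solution since (-3)^2 = 9. Finding one solution doesn't prove there are no others.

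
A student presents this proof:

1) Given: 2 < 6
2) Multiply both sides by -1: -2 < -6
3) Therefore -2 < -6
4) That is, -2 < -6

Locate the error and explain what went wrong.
Step 2: Multiply both sides by -1: -2 < -6

Step 2 multiplies both sides by -1 but fails to reverse the inequality sign. When multiplying (or dividing) an inequality by a negative number, the direction must be reversed. Since 2 < 6, we should get -2 > -6, i.e., -2 > -6.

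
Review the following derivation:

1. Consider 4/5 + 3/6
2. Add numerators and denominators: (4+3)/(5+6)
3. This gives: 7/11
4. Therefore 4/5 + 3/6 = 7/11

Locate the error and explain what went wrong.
Step 2: Add numerators and denominators: (4+3)/(5+6)

Step 2 incorrectly adds fractions by separately adding numerators and denominators. This is wrong. The correct method requires a common denominator: 4/5 + 3/6 = (4×6 + 3×5)/(5×6) = 39/30 = 13/10. The method used gives 7/11, which is different.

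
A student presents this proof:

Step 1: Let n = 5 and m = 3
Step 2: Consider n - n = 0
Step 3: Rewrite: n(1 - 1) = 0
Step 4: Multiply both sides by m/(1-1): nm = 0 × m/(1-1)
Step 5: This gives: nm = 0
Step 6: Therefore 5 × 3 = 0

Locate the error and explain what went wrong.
Step 4: Multiply both sides by m/(1-1): nm = 0 × m/(1-1)

Step 4 multiplies both sides by m/(1-1). However, 1-1 = 0, so this is multiplication by m/0, which is undefined. We cannot multiply by an undefined expression.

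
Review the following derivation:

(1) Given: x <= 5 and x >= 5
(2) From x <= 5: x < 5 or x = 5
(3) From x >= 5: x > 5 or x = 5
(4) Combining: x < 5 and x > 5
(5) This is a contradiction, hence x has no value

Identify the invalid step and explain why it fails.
Step 4: Combining: x < 5 and x > 5

Step 4 incorrectly combines the conditions. From x <= 5 and x >= 5, the intersection is x = 5. The error treats the 'or' cases as 'and' requirements. The correct conclusion is that x = 5 is the unique solution, not that no solution exists.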